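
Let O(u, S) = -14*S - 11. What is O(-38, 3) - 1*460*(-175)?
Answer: 80447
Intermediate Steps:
O(u, S) = -11 - 14*S
O(-38, 3) - 1*460*(-175) = (-11 - 14*3) - 1*460*(-175) = (-11 - 42) - 460*(-175) = -53 + 80500 = 80447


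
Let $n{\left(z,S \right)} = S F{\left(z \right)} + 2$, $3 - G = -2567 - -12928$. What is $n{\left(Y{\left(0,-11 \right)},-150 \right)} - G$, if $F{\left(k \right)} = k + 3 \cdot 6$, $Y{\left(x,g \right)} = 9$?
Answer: $6310$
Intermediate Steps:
$F{\left(k \right)} = 18 + k$ ($F{\left(k \right)} = k + 18 = 18 + k$)
$G = -10358$ ($G = 3 - \left(-2567 - -12928\right) = 3 - \left(-2567 + 12928\right) = 3 - 10361 = -10358$)
$n{\left(z,S \right)} = 2 + S \left(18 + z\right)$ ($n{\left(z,S \right)} = S \left(18 + z\right) + 2 = 2 + S \left(18 + z\right)$)
$n{\left(Y{\left(0,-11 \right)},-150 \right)} - G = \left(2 - 150 \left(18 + 9\right)\right) - -10358 = \left(2 - 4050\right) + 10358 = -4048 + 10358 = 6310$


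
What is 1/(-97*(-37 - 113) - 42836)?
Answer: -1/28286 ≈ -3.5353e-5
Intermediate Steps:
1/(-97*(-37 - 113) - 42836) = 1/(-97*(-150) - 42836) = 1/(14550 - 42836) = 1/(-28286) = -1/28286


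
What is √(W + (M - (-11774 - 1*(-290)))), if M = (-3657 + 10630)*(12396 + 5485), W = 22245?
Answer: √124717942 ≈ 11168.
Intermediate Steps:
M = 124684213 (M = 6973*17881 = 124684213)
√(W + (M - (-11774 - 1*(-290)))) = √(22245 + (124684213 - (-11774 - 1*(-290)))) = √(22245 + (124684213 - (-11774 + 290))) = √(22245 + (124684213 - 1*(-11484))) = √(22245 + (124684213 + 11484)) = √(22245 + 124695697) = √124717942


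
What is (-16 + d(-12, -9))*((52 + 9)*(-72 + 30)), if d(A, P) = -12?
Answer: 71736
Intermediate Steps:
(-16 + d(-12, -9))*((52 + 9)*(-72 + 30)) = (-16 - 12)*((52 + 9)*(-72 + 30)) = -1708*(-42) = -28*(-2562) = 71736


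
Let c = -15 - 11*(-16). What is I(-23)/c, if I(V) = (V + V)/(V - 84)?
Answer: 2/749 ≈ 0.0026702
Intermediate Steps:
I(V) = 2*V/(-84 + V) (I(V) = (2*V)/(-84 + V) = 2*V/(-84 + V))
c = 161 (c = -15 + 176 = 161)
I(-23)/c = (2*(-23)/(-84 - 23))/161 = (2*(-23)/(-107))*(1/161) = (2*(-23)*(-1/107))*(1/161) = (46/107)*(1/161) = 2/749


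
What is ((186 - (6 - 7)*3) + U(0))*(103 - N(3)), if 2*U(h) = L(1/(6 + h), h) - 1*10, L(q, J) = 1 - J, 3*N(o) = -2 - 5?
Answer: 19434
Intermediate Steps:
N(o) = -7/3 (N(o) = (-2 - 5)/3 = (1/3)*(-7) = -7/3)
U(h) = -9/2 - h/2 (U(h) = ((1 - h) - 1*10)/2 = ((1 - h) - 10)/2 = (-9 - h)/2 = -9/2 - h/2)
((186 - (6 - 7)*3) + U(0))*(103 - N(3)) = ((186 - (6 - 7)*3) + (-9/2 - 1/2*0))*(103 - 1*(-7/3)) = ((186 - (-1)*3) + (-9/2 + 0))*(103 + 7/3) = ((186 - 1*(-3)) - 9/2)*(316/3) = ((186 + 3) - 9/2)*(316/3) = (189 - 9/2)*(316/3) = (369/2)*(316/3) = 19434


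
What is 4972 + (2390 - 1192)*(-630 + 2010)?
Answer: 1658212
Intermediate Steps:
4972 + (2390 - 1192)*(-630 + 2010) = 4972 + 1198*1380 = 4972 + 1653240 = 1658212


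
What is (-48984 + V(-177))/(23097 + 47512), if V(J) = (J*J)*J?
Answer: -5594217/70609 ≈ -79.228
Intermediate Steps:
V(J) = J³ (V(J) = J²*J = J³)
(-48984 + V(-177))/(23097 + 47512) = (-48984 + (-177)³)/(23097 + 47512) = (-48984 - 5545233)/70609 = -5594217*1/70609 = -5594217/70609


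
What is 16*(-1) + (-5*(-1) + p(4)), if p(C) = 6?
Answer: -5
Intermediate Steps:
16*(-1) + (-5*(-1) + p(4)) = 16*(-1) + (-5*(-1) + 6) = -16 + (5 + 6) = -16 + 11 = -5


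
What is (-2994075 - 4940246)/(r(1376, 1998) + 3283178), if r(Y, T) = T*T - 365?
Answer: -7934321/7274817 ≈ -1.0907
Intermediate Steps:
r(Y, T) = -365 + T**2 (r(Y, T) = T**2 - 365 = -365 + T**2)
(-2994075 - 4940246)/(r(1376, 1998) + 3283178) = (-2994075 - 4940246)/((-365 + 1998**2) + 3283178) = -7934321/((-365 + 3992004) + 3283178) = -7934321/(3991639 + 3283178) = -7934321/7274817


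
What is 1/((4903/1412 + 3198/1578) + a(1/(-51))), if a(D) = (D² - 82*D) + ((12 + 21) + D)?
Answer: 965896956/38720505625 ≈ 0.024945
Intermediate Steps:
a(D) = 33 + D² - 81*D (a(D) = (D² - 82*D) + (33 + D) = 33 + D² - 81*D)
1/((4903/1412 + 3198/1578) + a(1/(-51))) = 1/((4903/1412 + 3198/1578) + (33 + (1/(-51))² - 81/(-51))) = 1/((4903*(1/1412) + 3198*(1/1578)) + (33 + (-1/51)² - 81*(-1/51))) = 1/((4903/1412 + 533/263) + (33 + 1/2601 + 27/17)) = 1/(2042085/371356 + 89965/2601) = 1/(38720505625/965896956) = 965896956/38720505625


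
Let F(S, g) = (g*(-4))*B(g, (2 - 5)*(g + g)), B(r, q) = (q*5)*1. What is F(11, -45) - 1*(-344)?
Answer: 243344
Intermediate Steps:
B(r, q) = 5*q (B(r, q) = (5*q)*1 = 5*q)
F(S, g) = 120*g² (F(S, g) = (g*(-4))*(5*((2 - 5)*(g + g))) = (-4*g)*(5*(-6*g)) = (-4*g)*(-30*g) = 120*g²)
F(11, -45) - 1*(-344) = 120*(-45)² - 1*(-344) = 120*2025 + 344 = 243000 + 344 = 243344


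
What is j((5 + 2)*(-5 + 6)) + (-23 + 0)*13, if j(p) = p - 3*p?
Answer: -313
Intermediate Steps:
j(p) = -2*p
j((5 + 2)*(-5 + 6)) + (-23 + 0)*13 = -2*(5 + 2)*(-5 + 6) + (-23 + 0)*13 = -14 - 23*13 = -2*7 - 299 = -14 - 299 = -313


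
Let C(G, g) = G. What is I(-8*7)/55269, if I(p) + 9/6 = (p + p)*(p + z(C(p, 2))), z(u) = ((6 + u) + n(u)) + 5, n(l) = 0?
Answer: 22621/110538 ≈ 0.20464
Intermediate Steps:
z(u) = 11 + u (z(u) = ((6 + u) + 0) + 5 = (6 + u) + 5 = 11 + u)
I(p) = -3/2 + 2*p*(11 + 2*p) (I(p) = -3/2 + (p + p)*(p + (11 + p)) = -3/2 + (2*p)*(11 + 2*p) = -3/2 + 2*p*(11 + 2*p))
I(-8*7)/55269 = (-3/2 + 4*(-8*7)**2 + 22*(-8*7))/55269 = (-3/2 + 4*(-56)**2 + 22*(-56))*(1/55269) = (-3/2 + 4*3136 - 1232)*(1/55269) = (-3/2 + 12544 - 1232)*(1/55269) = (22621/2)*(1/55269) = 22621/110538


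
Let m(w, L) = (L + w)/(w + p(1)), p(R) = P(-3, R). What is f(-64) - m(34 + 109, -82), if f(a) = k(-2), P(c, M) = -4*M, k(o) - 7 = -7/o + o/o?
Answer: 3075/278 ≈ 11.061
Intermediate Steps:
k(o) = 8 - 7/o (k(o) = 7 + (-7/o + o/o) = 7 + (-7/o + 1) = 7 + (1 - 7/o) = 8 - 7/o)
p(R) = -4*R
f(a) = 23/2 (f(a) = 8 - 7/(-2) = 8 - 7*(-½) = 8 + 7/2 = 23/2)
m(w, L) = (L + w)/(-4 + w) (m(w, L) = (L + w)/(w - 4*1) = (L + w)/(w - 4) = (L + w)/(-4 + w))
f(-64) - m(34 + 109, -82) = 23/2 - (-82 + (34 + 109))/(-4 + (34 + 109)) = 23/2 - (-82 + 143)/(-4 + 143) = 23/2 - 61/139 = 3075/278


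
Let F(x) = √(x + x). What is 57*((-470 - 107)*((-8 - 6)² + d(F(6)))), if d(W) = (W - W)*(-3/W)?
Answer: -6446244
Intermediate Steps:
F(x) = √2*√x (F(x) = √(2*x) = √2*√x)
d(W) = 0 (d(W) = 0*(-3/W) = 0)
57*((-470 - 107)*((-8 - 6)² + d(F(6)))) = 57*((-470 - 107)*((-8 - 6)² + 0)) = 57*(-577*((-14)² + 0)) = 57*(-577*(196 + 0)) = 57*(-577*196) = 57*(-113092) = -6446244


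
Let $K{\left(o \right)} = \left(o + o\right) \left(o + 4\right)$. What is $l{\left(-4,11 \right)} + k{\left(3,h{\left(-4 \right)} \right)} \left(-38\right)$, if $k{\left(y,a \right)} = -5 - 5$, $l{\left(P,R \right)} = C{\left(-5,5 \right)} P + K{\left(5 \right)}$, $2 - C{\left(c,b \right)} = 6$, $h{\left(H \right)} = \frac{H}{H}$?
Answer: $486$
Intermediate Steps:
$h{\left(H \right)} = 1$
$K{\left(o \right)} = 2 o \left(4 + o\right)$
$C{\left(c,b \right)} = -4$ ($C{\left(c,b \right)} = 2 - 6 = -4$)
$l{\left(P,R \right)} = 90 - 4 P$ ($l{\left(P,R \right)} = - 4 P + 2 \cdot 5 \left(4 + 5\right) = - 4 P + 2 \cdot 5 \cdot 9 = - 4 P + 90 = 90 - 4 P$)
$k{\left(y,a \right)} = -10$
$l{\left(-4,11 \right)} + k{\left(3,h{\left(-4 \right)} \right)} \left(-38\right) = \left(90 - -16\right) - -380 = \left(90 + 16\right) + 380 = 106 + 380 = 486$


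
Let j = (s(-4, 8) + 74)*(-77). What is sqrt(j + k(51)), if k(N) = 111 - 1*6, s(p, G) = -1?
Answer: 2*I*sqrt(1379) ≈ 74.27*I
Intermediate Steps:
j = -5621 (j = (-1 + 74)*(-77) = 73*(-77) = -5621)
k(N) = 105 (k(N) = 111 - 6 = 105)
sqrt(j + k(51)) = sqrt(-5621 + 105) = sqrt(-5516) = 2*I*sqrt(1379)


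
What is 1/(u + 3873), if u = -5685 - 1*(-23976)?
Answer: 1/22164 ≈ 4.5118e-5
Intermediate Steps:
u = 18291 (u = -5685 + 23976 = 18291)
1/(u + 3873) = 1/(18291 + 3873) = 1/22164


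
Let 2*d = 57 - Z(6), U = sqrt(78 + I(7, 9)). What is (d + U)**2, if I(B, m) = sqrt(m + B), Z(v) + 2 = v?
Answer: 3137/4 + 53*sqrt(82) ≈ 1264.2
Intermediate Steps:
Z(v) = -2 + v
I(B, m) = sqrt(B + m)
U = sqrt(82) (U = sqrt(78 + sqrt(7 + 9)) = sqrt(78 + sqrt(16)) = sqrt(78 + 4) = sqrt(82) ≈ 9.0554)
d = 53/2 (d = (57 - (-2 + 6))/2 = (57 - 1*4)/2 = (57 - 4)/2 = (1/2)*53 = 53/2 ≈ 26.500)
(d + U)**2 = (53/2 + sqrt(82))**2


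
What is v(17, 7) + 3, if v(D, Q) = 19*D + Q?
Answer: 333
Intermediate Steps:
v(D, Q) = Q + 19*D
v(17, 7) + 3 = (7 + 19*17) + 3 = (7 + 323) + 3 = 330 + 3 = 333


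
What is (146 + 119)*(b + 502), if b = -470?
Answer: 8480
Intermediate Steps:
(146 + 119)*(b + 502) = (146 + 119)*(-470 + 502) = 265*32 = 8480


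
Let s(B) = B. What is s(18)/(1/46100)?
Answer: 829800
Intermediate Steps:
s(18)/(1/46100) = 18/(1/46100) = 18*46100 = 829800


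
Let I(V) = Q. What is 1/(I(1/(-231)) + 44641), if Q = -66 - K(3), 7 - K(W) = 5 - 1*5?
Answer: 1/44568 ≈ 2.2438e-5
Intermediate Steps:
K(W) = 7 (K(W) = 7 - (5 - 1*5) = 7 - (5 - 5) = 7 - 1*0 = 7 + 0 = 7)
Q = -73 (Q = -66 - 1*7 = -66 - 7 = -73)
I(V) = -73
1/(I(1/(-231)) + 44641) = 1/(-73 + 44641) = 1/44568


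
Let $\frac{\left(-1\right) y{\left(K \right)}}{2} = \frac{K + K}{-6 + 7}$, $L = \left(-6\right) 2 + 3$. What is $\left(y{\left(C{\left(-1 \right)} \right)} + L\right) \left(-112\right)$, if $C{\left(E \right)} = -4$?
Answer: $-784$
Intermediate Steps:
$L = -9$ ($L = -12 + 3 = -9$)
$y{\left(K \right)} = - 4 K$ ($y{\left(K \right)} = - 2 \frac{K + K}{-6 + 7} = - 2 \frac{2 K}{1} = - 2 \cdot 2 K 1 = - 2 \cdot 2 K = - 4 K$)
$\left(y{\left(C{\left(-1 \right)} \right)} + L\right) \left(-112\right) = \left(\left(-4\right) \left(-4\right) - 9\right) \left(-112\right) = \left(16 - 9\right) \left(-112\right) = 7 \left(-112\right) = -784$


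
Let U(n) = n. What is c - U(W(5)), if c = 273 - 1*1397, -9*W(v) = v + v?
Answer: -10106/9 ≈ -1122.9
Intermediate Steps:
W(v) = -2*v/9 (W(v) = -(v + v)/9 = -2*v/9)
c = -1124 (c = 273 - 1397 = -1124)
c - U(W(5)) = -1124 - (-2)*5/9 = -1124 - 1*(-10/9) = -1124 + 10/9 = -10106/9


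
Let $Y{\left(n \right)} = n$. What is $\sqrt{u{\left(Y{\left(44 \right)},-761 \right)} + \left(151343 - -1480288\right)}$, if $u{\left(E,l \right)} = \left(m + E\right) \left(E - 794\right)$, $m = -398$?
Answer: $\sqrt{1897131} \approx 1377.4$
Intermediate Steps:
$u{\left(E,l \right)} = \left(-794 + E\right) \left(-398 + E\right)$ ($u{\left(E,l \right)} = \left(-398 + E\right) \left(E - 794\right) = \left(-398 + E\right) \left(-794 + E\right) = \left(-794 + E\right) \left(-398 + E\right)$)
$\sqrt{u{\left(Y{\left(44 \right)},-761 \right)} + \left(151343 - -1480288\right)} = \sqrt{\left(316012 + 44^{2} - 52448\right) + \left(151343 - -1480288\right)} = \sqrt{\left(316012 + 1936 - 52448\right) + \left(151343 + 1480288\right)} = \sqrt{265500 + 1631631} = \sqrt{1897131}$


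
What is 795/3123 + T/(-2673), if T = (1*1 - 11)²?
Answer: 201415/927531 ≈ 0.21715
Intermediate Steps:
T = 100 (T = (1 - 11)² = (-10)² = 100)
795/3123 + T/(-2673) = 795/3123 + 100/(-2673) = 795*(1/3123) + 100*(-1/2673) = 265/1041 - 100/2673 = 201415/927531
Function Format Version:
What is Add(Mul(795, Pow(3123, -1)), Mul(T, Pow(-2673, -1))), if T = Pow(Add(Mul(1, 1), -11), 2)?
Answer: Rational(201415, 927531) ≈ 0.21715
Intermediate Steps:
T = 100 (T = Pow(Add(1, -11), 2) = Pow(-10, 2) = 100)
Add(Mul(795, Pow(3123, -1)), Mul(T, Pow(-2673, -1))) = Add(Mul(795, Pow(3123, -1)), Mul(100, Pow(-2673, -1))) = Add(Mul(795, Rational(1, 3123)), Mul(100, Rational(-1, 2673))) = Add(Rational(265, 1041), Rational(-100, 2673)) = Rational(201415, 927531)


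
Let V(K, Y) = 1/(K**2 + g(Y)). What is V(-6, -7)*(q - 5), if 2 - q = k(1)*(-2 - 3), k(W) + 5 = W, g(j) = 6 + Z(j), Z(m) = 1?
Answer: -23/43 ≈ -0.53488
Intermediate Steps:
g(j) = 7 (g(j) = 6 + 1 = 7)
V(K, Y) = 1/(7 + K**2) (V(K, Y) = 1/(K**2 + 7) = 1/(7 + K**2))
k(W) = -5 + W
q = -18 (q = 2 - (-5 + 1)*(-2 - 3) = 2 - (-4)*(-5) = 2 - 1*20 = 2 - 20 = -18)
V(-6, -7)*(q - 5) = (-18 - 5)/(7 + (-6)**2) = -23/(7 + 36) = -23/43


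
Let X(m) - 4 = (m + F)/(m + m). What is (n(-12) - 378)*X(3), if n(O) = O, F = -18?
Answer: -585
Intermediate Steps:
X(m) = 4 + (-18 + m)/(2*m) (X(m) = 4 + (m - 18)/(m + m) = 4 + (-18 + m)/((2*m)) = 4 + (-18 + m)*(1/(2*m)) = 4 + (-18 + m)/(2*m))
(n(-12) - 378)*X(3) = (-12 - 378)*(9/2 - 9/3) = -390*(9/2 - 9*⅓) = -390*(9/2 - 3) = -390*3/2 = -585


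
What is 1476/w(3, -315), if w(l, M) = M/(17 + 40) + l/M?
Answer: -736155/2761 ≈ -266.63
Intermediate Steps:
w(l, M) = M/57 + l/M
1476/w(3, -315) = 1476/((1/57)*(-315) + 3/(-315)) = 1476/(-105/19 + 3*(-1/315)) = 1476/(-105/19 - 1/105) = 1476/(-11044/1995) = 1476*(-1995/11044) = -736155/2761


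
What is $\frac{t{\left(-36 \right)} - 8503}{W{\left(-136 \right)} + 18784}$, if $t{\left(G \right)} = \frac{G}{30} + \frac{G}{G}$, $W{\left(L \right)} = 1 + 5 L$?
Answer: $- \frac{14172}{30175} \approx -0.46966$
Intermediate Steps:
$t{\left(G \right)} = 1 + \frac{G}{30}$ ($t{\left(G \right)} = G \frac{1}{30} + 1 = \frac{G}{30} + 1 = 1 + \frac{G}{30}$)
$\frac{t{\left(-36 \right)} - 8503}{W{\left(-136 \right)} + 18784} = \frac{\left(1 + \frac{1}{30} \left(-36\right)\right) - 8503}{\left(1 + 5 \left(-136\right)\right) + 18784} = \frac{\left(1 - \frac{6}{5}\right) - 8503}{\left(1 - 680\right) + 18784} = \frac{- \frac{1}{5} - 8503}{-679 + 18784} = - \frac{42516}{5 \cdot 18105} = \left(- \frac{42516}{5}\right) \frac{1}{18105} = - \frac{14172}{30175}$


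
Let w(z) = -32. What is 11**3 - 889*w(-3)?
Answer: 29779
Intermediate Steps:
11**3 - 889*w(-3) = 11**3 - 889*(-32) = 1331 + 28448 = 29779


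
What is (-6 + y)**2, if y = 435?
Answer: 184041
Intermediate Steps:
(-6 + y)**2 = (-6 + 435)**2 = 429**2 = 184041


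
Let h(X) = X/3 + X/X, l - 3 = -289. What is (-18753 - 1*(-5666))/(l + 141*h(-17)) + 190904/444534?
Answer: 2998914917/209820048 ≈ 14.293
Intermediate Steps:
l = -286 (l = 3 - 289 = -286)
h(X) = 1 + X/3 (h(X) = X*(1/3) + 1 = X/3 + 1 = 1 + X/3)
(-18753 - 1*(-5666))/(l + 141*h(-17)) + 190904/444534 = (-18753 - 1*(-5666))/(-286 + 141*(1 + (1/3)*(-17))) + 190904/444534 = (-18753 + 5666)/(-286 + 141*(1 - 17/3)) + 190904*(1/444534) = -13087/(-286 + 141*(-14/3)) + 95452/222267 = -13087/(-286 - 658) + 95452/222267 = -13087/(-944) + 95452/222267 = -13087*(-1/944) + 95452/222267 = 13087/944 + 95452/222267 = 2998914917/209820048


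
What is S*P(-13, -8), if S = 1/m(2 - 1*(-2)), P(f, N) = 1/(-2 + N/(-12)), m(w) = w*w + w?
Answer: -3/80 ≈ -0.037500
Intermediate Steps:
m(w) = w + w² (m(w) = w² + w = w + w²)
P(f, N) = 1/(-2 - N/12) (P(f, N) = 1/(-2 + N*(-1/12)) = 1/(-2 - N/12))
S = 1/20 (S = 1/((2 - 1*(-2))*(1 + (2 - 1*(-2)))) = 1/((2 + 2)*(1 + (2 + 2))) = 1/(4*(1 + 4)) = 1/(4*5) = 1/20 ≈ 0.050000)
S*P(-13, -8) = (-12/(24 - 8))/20 = (-12/16)/20 = (-12*1/16)/20 = (1/20)*(-¾) = -3/80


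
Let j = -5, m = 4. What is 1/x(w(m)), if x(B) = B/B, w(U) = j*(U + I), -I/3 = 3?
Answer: 1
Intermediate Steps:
I = -9 (I = -3*3 = -9)
w(U) = 45 - 5*U (w(U) = -5*(U - 9) = -5*(-9 + U) = 45 - 5*U)
x(B) = 1
1/x(w(m)) = 1/1 = 1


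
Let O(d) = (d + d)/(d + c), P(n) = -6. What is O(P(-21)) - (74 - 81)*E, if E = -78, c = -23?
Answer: -15822/29 ≈ -545.59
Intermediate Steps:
O(d) = 2*d/(-23 + d) (O(d) = (d + d)/(d - 23) = (2*d)/(-23 + d) = 2*d/(-23 + d))
O(P(-21)) - (74 - 81)*E = 2*(-6)/(-23 - 6) - (74 - 81)*(-78) = 2*(-6)/(-29) - (-7)*(-78) = 2*(-6)*(-1/29) - 1*546 = 12/29 - 546 = -15822/29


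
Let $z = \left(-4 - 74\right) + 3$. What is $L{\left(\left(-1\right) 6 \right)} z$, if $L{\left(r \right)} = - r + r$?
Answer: $0$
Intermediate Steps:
$L{\left(r \right)} = 0$
$z = -75$ ($z = -78 + 3 = -75$)
$L{\left(\left(-1\right) 6 \right)} z = 0 \left(-75\right) = 0$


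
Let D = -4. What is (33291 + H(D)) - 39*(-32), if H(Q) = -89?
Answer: 34450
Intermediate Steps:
(33291 + H(D)) - 39*(-32) = (33291 - 89) - 39*(-32) = 33202 + 1248 = 34450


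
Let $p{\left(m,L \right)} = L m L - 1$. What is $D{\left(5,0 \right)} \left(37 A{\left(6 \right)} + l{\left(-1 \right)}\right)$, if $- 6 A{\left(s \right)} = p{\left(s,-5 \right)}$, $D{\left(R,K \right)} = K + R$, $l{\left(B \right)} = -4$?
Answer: $- \frac{27685}{6} \approx -4614.2$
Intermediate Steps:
$p{\left(m,L \right)} = -1 + m L^{2}$ ($p{\left(m,L \right)} = m L^{2} - 1 = -1 + m L^{2}$)
$A{\left(s \right)} = \frac{1}{6} - \frac{25 s}{6}$ ($A{\left(s \right)} = - \frac{-1 + s \left(-5\right)^{2}}{6} = - \frac{-1 + s 25}{6} = - \frac{-1 + 25 s}{6} = \frac{1}{6} - \frac{25 s}{6}$)
$D{\left(5,0 \right)} \left(37 A{\left(6 \right)} + l{\left(-1 \right)}\right) = \left(0 + 5\right) \left(37 \left(\frac{1}{6} - 25\right) - 4\right) = 5 \left(37 \left(\frac{1}{6} - 25\right) - 4\right) = 5 \left(37 \left(- \frac{149}{6}\right) - 4\right) = 5 \left(- \frac{5513}{6} - 4\right) = 5 \left(- \frac{5537}{6}\right) = - \frac{27685}{6}$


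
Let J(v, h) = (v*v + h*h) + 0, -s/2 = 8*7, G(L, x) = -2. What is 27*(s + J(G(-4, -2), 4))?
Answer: -2484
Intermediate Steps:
s = -112 (s = -16*7 = -2*56 = -112)
J(v, h) = h² + v² (J(v, h) = (v² + h²) + 0 = (h² + v²) + 0 = h² + v²)
27*(s + J(G(-4, -2), 4)) = 27*(-112 + (4² + (-2)²)) = 27*(-112 + (16 + 4)) = 27*(-112 + 20) = 27*(-92) = -2484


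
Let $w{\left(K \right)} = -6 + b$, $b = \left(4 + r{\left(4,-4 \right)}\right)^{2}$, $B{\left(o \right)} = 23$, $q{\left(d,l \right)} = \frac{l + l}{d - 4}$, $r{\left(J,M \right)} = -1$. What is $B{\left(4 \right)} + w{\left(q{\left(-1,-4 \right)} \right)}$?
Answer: $26$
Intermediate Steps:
$q{\left(d,l \right)} = \frac{2 l}{-4 + d}$
$b = 9$ ($b = \left(4 - 1\right)^{2} = 3^{2} = 9$)
$w{\left(K \right)} = 3$ ($w{\left(K \right)} = -6 + 9 = 3$)
$B{\left(4 \right)} + w{\left(q{\left(-1,-4 \right)} \right)} = 23 + 3 = 26$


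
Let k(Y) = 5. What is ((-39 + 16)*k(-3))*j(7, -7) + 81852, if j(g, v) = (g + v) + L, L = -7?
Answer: 82657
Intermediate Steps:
j(g, v) = -7 + g + v (j(g, v) = (g + v) - 7 = -7 + g + v)
((-39 + 16)*k(-3))*j(7, -7) + 81852 = ((-39 + 16)*5)*(-7 + 7 - 7) + 81852 = -23*5*(-7) + 81852 = -115*(-7) + 81852 = 805 + 81852 = 82657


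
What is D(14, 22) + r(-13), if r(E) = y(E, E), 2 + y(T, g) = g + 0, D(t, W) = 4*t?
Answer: 41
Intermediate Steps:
y(T, g) = -2 + g (y(T, g) = -2 + (g + 0) = -2 + g)
r(E) = -2 + E
D(14, 22) + r(-13) = 4*14 + (-2 - 13) = 56 - 15 = 41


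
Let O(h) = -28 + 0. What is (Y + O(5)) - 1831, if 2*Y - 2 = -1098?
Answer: -2407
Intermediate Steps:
Y = -548 (Y = 1 + (1/2)*(-1098) = 1 - 549 = -548)
O(h) = -28
(Y + O(5)) - 1831 = (-548 - 28) - 1831 = -576 - 1831 = -2407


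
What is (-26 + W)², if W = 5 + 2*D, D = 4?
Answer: 169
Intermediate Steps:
W = 13 (W = 5 + 2*4 = 5 + 8 = 13)
(-26 + W)² = (-26 + 13)² = (-13)² = 169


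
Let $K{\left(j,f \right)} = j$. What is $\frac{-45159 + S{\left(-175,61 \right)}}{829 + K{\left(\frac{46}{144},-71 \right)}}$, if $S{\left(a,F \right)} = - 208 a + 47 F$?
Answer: $- \frac{424224}{59711} \approx -7.1046$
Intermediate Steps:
$\frac{-45159 + S{\left(-175,61 \right)}}{829 + K{\left(\frac{46}{144},-71 \right)}} = \frac{-45159 + \left(\left(-208\right) \left(-175\right) + 47 \cdot 61\right)}{829 + \frac{46}{144}} = \frac{-45159 + \left(36400 + 2867\right)}{829 + 46 \cdot \frac{1}{144}} = \frac{-45159 + 39267}{829 + \frac{23}{72}} = - \frac{5892}{\frac{59711}{72}} = \left(-5892\right) \frac{72}{59711} = - \frac{424224}{59711}$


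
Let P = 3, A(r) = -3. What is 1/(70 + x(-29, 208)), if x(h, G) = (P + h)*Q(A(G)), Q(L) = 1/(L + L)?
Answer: 3/223 ≈ 0.013453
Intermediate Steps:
Q(L) = 1/(2*L)
x(h, G) = -½ - h/6 (x(h, G) = (3 + h)*((½)/(-3)) = (3 + h)*((½)*(-⅓)) = (3 + h)*(-⅙) = -½ - h/6)
1/(70 + x(-29, 208)) = 1/(70 + (-½ - ⅙*(-29))) = 1/(70 + (-½ + 29/6)) = 1/(70 + 13/3) = 1/(223/3) = 3/223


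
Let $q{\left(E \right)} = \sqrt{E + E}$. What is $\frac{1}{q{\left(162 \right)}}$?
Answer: $\frac{1}{18} \approx 0.055556$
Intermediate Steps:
$q{\left(E \right)} = \sqrt{2} \sqrt{E}$ ($q{\left(E \right)} = \sqrt{2 E} = \sqrt{2} \sqrt{E}$)
$\frac{1}{q{\left(162 \right)}} = \frac{1}{\sqrt{2} \sqrt{162}} = \frac{1}{\sqrt{2} \cdot 9 \sqrt{2}} = \frac{1}{18}$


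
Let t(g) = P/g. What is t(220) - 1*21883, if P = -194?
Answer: -2407227/110 ≈ -21884.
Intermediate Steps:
t(g) = -194/g
t(220) - 1*21883 = -194/220 - 1*21883 = -194*1/220 - 21883 = -97/110 - 21883 = -2407227/110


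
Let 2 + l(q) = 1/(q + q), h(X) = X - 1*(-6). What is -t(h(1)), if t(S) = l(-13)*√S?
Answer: 53*√7/26 ≈ 5.3933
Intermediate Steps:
h(X) = 6 + X (h(X) = X + 6 = 6 + X)
l(q) = -2 + 1/(2*q) (l(q) = -2 + 1/(q + q) = -2 + 1/(2*q))
t(S) = -53*√S/26 (t(S) = (-2 + (½)/(-13))*√S = (-2 + (½)*(-1/13))*√S = (-2 - 1/26)*√S = -53*√S/26)
-t(h(1)) = -(-53)*√(6 + 1)/26 = -(-53)*√7/26 = 53*√7/26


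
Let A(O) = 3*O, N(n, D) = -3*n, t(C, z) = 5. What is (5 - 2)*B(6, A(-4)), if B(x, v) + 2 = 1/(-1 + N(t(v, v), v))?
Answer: -99/16 ≈ -6.1875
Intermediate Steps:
B(x, v) = -33/16 (B(x, v) = -2 + 1/(-1 - 3*5) = -2 + 1/(-1 - 15) = -2 + 1/(-16) = -2 - 1/16 = -33/16)
(5 - 2)*B(6, A(-4)) = (5 - 2)*(-33/16) = 3*(-33/16) = -99/16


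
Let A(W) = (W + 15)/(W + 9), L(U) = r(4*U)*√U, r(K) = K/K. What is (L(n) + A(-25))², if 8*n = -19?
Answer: -127/64 + 5*I*√38/16 ≈ -1.9844 + 1.9264*I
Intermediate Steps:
n = -19/8 (n = (⅛)*(-19) = -19/8 ≈ -2.3750)
r(K) = 1
L(U) = √U (L(U) = 1*√U = √U)
A(W) = (15 + W)/(9 + W)
(L(n) + A(-25))² = (√(-19/8) + (15 - 25)/(9 - 25))² = (I*√38/4 - 10/(-16))² = (I*√38/4 - 1/16*(-10))² = (I*√38/4 + 5/8)² = (5/8 + I*√38/4)²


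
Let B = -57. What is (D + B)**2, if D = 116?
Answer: 3481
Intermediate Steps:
(D + B)**2 = (116 - 57)**2 = 59**2 = 3481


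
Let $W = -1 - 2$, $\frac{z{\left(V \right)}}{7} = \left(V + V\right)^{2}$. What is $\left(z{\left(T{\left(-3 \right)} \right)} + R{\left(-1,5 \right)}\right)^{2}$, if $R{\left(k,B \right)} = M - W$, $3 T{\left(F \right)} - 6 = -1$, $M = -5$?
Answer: $\frac{465124}{81} \approx 5742.3$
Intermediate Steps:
$T{\left(F \right)} = \frac{5}{3}$ ($T{\left(F \right)} = 2 + \frac{1}{3} \left(-1\right) = 2 - \frac{1}{3} = \frac{5}{3}$)
$z{\left(V \right)} = 28 V^{2}$ ($z{\left(V \right)} = 7 \left(V + V\right)^{2} = 7 \left(2 V\right)^{2} = 7 \cdot 4 V^{2} = 28 V^{2}$)
$W = -3$ ($W = -1 - 2 = -3$)
$R{\left(k,B \right)} = -2$ ($R{\left(k,B \right)} = -5 - -3 = -5 + 3 = -2$)
$\left(z{\left(T{\left(-3 \right)} \right)} + R{\left(-1,5 \right)}\right)^{2} = \left(28 \left(\frac{5}{3}\right)^{2} - 2\right)^{2} = \left(28 \cdot \frac{25}{9} - 2\right)^{2} = \left(\frac{700}{9} - 2\right)^{2} = \left(\frac{682}{9}\right)^{2} = \frac{465124}{81}$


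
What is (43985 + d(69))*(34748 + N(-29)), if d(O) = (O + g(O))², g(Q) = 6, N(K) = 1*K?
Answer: 1722409590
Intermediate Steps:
N(K) = K
d(O) = (6 + O)² (d(O) = (O + 6)² = (6 + O)²)
(43985 + d(69))*(34748 + N(-29)) = (43985 + (6 + 69)²)*(34748 - 29) = (43985 + 75²)*34719 = (43985 + 5625)*34719 = 49610*34719 = 1722409590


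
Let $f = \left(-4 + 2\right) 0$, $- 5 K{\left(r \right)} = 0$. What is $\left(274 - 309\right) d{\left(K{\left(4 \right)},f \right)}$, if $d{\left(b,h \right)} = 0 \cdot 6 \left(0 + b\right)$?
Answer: $0$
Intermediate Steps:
$K{\left(r \right)} = 0$ ($K{\left(r \right)} = \left(- \frac{1}{5}\right) 0 = 0$)
$f = 0$ ($f = \left(-2\right) 0 = 0$)
$d{\left(b,h \right)} = 0$ ($d{\left(b,h \right)} = 0 b = 0$)
$\left(274 - 309\right) d{\left(K{\left(4 \right)},f \right)} = \left(274 - 309\right) 0 = \left(-35\right) 0 = 0$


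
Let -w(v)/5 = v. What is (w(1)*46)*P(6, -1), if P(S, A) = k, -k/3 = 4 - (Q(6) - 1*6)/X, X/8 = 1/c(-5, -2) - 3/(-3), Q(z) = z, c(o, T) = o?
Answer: 2760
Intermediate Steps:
X = 32/5 (X = 8*(1/(-5) - 3/(-3)) = 8*(1*(-1/5) - 3*(-1/3)) = 8*(-1/5 + 1) = 8*(4/5) = 32/5 ≈ 6.4000)
w(v) = -5*v
k = -12 (k = -3*(4 - (6 - 1*6)/32/5) = -3*(4 - (6 - 6)*5/32) = -3*(4 - 0*5/32) = -3*(4 - 1*0) = -3*(4 + 0) = -3*4 = -12)
P(S, A) = -12
(w(1)*46)*P(6, -1) = (-5*1*46)*(-12) = -5*46*(-12) = -230*(-12) = 2760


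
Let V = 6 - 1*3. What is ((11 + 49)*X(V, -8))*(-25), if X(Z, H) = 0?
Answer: 0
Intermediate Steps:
V = 3 (V = 6 - 3 = 3)
((11 + 49)*X(V, -8))*(-25) = ((11 + 49)*0)*(-25) = (60*0)*(-25) = 0*(-25) = 0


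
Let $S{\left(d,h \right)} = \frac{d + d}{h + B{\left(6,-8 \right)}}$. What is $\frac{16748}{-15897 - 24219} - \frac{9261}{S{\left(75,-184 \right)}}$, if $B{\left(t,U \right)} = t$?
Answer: $\frac{2755292872}{250725} \approx 10989.0$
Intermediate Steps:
$S{\left(d,h \right)} = \frac{2 d}{6 + h}$ ($S{\left(d,h \right)} = \frac{d + d}{h + 6} = \frac{2 d}{6 + h}$)
$\frac{16748}{-15897 - 24219} - \frac{9261}{S{\left(75,-184 \right)}} = \frac{16748}{-15897 - 24219} - \frac{9261}{2 \cdot 75 \frac{1}{6 - 184}} = \frac{16748}{-15897 - 24219} - \frac{9261}{2 \cdot 75 \frac{1}{-178}} = \frac{16748}{-40116} - \frac{9261}{2 \cdot 75 \left(- \frac{1}{178}\right)} = 16748 \left(- \frac{1}{40116}\right) - \frac{9261}{- \frac{75}{89}} = - \frac{4187}{10029} - - \frac{274743}{25} = - \frac{4187}{10029} + \frac{274743}{25} = \frac{2755292872}{250725}$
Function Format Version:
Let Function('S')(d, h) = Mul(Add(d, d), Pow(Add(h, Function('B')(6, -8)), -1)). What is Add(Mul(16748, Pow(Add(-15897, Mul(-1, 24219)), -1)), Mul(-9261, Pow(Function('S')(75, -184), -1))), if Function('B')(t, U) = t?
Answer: Rational(2755292872, 250725) ≈ 10989.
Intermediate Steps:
Function('S')(d, h) = Mul(2, d, Pow(Add(6, h), -1)) (Function('S')(d, h) = Mul(Add(d, d), Pow(Add(h, 6), -1)) = Mul(Mul(2, d), Pow(Add(6, h), -1)) = Mul(2, d, Pow(Add(6, h), -1)))
Add(Mul(16748, Pow(Add(-15897, Mul(-1, 24219)), -1)), Mul(-9261, Pow(Function('S')(75, -184), -1))) = Add(Mul(16748, Pow(Add(-15897, Mul(-1, 24219)), -1)), Mul(-9261, Pow(Mul(2, 75, Pow(Add(6, -184), -1)), -1))) = Add(Mul(16748, Pow(Add(-15897, -24219), -1)), Mul(-9261, Pow(Mul(2, 75, Pow(-178, -1)), -1))) = Add(Mul(16748, Pow(-40116, -1)), Mul(-9261, Pow(Mul(2, 75, Rational(-1, 178)), -1))) = Add(Mul(16748, Rational(-1, 40116)), Mul(-9261, Pow(Rational(-75, 89), -1))) = Add(Rational(-4187, 10029), Mul(-9261, Rational(-89, 75))) = Add(Rational(-4187, 10029), Rational(274743, 25)) = Rational(2755292872, 250725)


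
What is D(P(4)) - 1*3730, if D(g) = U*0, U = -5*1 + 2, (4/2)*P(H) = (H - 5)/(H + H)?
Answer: -3730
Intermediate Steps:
P(H) = (-5 + H)/(4*H) (P(H) = ((H - 5)/(H + H))/2 = ((-5 + H)/((2*H)))/2 = ((-5 + H)*(1/(2*H)))/2 = ((-5 + H)/(2*H))/2 = (-5 + H)/(4*H))
U = -3 (U = -5 + 2 = -3)
D(g) = 0 (D(g) = -3*0 = 0)
D(P(4)) - 1*3730 = 0 - 1*3730 = 0 - 3730 = -3730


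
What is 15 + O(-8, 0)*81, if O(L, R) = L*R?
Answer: 15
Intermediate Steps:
15 + O(-8, 0)*81 = 15 - 8*0*81 = 15 + 0*81 = 15 + 0 = 15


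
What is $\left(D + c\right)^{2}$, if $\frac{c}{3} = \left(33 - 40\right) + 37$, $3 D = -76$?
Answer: $\frac{37636}{9} \approx 4181.8$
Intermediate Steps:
$D = - \frac{76}{3}$ ($D = \frac{1}{3} \left(-76\right) = - \frac{76}{3} \approx -25.333$)
$c = 90$ ($c = 3 \left(\left(33 - 40\right) + 37\right) = 3 \left(-7 + 37\right) = 3 \cdot 30 = 90$)
$\left(D + c\right)^{2} = \left(- \frac{76}{3} + 90\right)^{2} = \left(\frac{194}{3}\right)^{2} = \frac{37636}{9}$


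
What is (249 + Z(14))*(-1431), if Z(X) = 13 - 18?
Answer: -349164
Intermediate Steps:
Z(X) = -5
(249 + Z(14))*(-1431) = (249 - 5)*(-1431) = 244*(-1431) = -349164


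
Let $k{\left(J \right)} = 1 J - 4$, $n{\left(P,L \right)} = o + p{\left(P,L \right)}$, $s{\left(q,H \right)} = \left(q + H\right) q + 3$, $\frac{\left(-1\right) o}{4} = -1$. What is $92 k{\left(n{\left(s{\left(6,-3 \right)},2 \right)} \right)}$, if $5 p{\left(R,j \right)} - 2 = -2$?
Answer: $0$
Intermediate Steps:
$p{\left(R,j \right)} = 0$ ($p{\left(R,j \right)} = \frac{2}{5} + \frac{1}{5} \left(-2\right) = \frac{2}{5} - \frac{2}{5} = 0$)
$o = 4$ ($o = \left(-4\right) \left(-1\right) = 4$)
$s{\left(q,H \right)} = 3 + q \left(H + q\right)$ ($s{\left(q,H \right)} = \left(H + q\right) q + 3 = q \left(H + q\right) + 3 = 3 + q \left(H + q\right)$)
$n{\left(P,L \right)} = 4$ ($n{\left(P,L \right)} = 4 + 0 = 4$)
$k{\left(J \right)} = -4 + J$ ($k{\left(J \right)} = J - 4 = -4 + J$)
$92 k{\left(n{\left(s{\left(6,-3 \right)},2 \right)} \right)} = 92 \left(-4 + 4\right) = 92 \cdot 0 = 0$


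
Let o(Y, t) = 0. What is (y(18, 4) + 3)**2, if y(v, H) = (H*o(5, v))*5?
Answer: 9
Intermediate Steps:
y(v, H) = 0 (y(v, H) = (H*0)*5 = 0*5 = 0)
(y(18, 4) + 3)**2 = (0 + 3)**2 = 3**2 = 9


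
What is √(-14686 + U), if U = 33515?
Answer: √18829 ≈ 137.22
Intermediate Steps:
√(-14686 + U) = √(-14686 + 33515) = √18829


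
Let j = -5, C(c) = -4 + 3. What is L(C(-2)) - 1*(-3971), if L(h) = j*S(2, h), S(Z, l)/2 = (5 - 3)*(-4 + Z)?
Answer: 4011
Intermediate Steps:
C(c) = -1
S(Z, l) = -16 + 4*Z (S(Z, l) = 2*((5 - 3)*(-4 + Z)) = 2*(2*(-4 + Z)) = 2*(-8 + 2*Z) = -16 + 4*Z)
L(h) = 40 (L(h) = -5*(-16 + 4*2) = -5*(-16 + 8) = -5*(-8) = 40)
L(C(-2)) - 1*(-3971) = 40 - 1*(-3971) = 40 + 3971 = 4011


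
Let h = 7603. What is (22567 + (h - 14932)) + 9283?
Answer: 24521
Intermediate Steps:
(22567 + (h - 14932)) + 9283 = (22567 + (7603 - 14932)) + 9283 = (22567 - 7329) + 9283 = 15238 + 9283 = 24521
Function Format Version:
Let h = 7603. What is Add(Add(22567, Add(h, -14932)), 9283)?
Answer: 24521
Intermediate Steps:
Add(Add(22567, Add(h, -14932)), 9283) = Add(Add(22567, Add(7603, -14932)), 9283) = Add(Add(22567, -7329), 9283) = Add(15238, 9283) = 24521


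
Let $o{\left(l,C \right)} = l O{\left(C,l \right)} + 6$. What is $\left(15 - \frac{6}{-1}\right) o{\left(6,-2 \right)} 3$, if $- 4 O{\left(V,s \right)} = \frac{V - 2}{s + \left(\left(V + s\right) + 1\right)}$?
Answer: $\frac{4536}{11} \approx 412.36$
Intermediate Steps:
$O{\left(V,s \right)} = - \frac{-2 + V}{4 \left(1 + V + 2 s\right)}$ ($O{\left(V,s \right)} = - \frac{\left(V - 2\right) \frac{1}{s + \left(\left(V + s\right) + 1\right)}}{4} = - \frac{\left(-2 + V\right) \frac{1}{s + \left(1 + V + s\right)}}{4} = - \frac{\left(-2 + V\right) \frac{1}{1 + V + 2 s}}{4} = - \frac{\frac{1}{1 + V + 2 s} \left(-2 + V\right)}{4} = - \frac{-2 + V}{4 \left(1 + V + 2 s\right)}$)
$o{\left(l,C \right)} = 6 + \frac{l \left(2 - C\right)}{4 \left(1 + C + 2 l\right)}$ ($o{\left(l,C \right)} = l \frac{2 - C}{4 \left(1 + C + 2 l\right)} + 6 = \frac{l \left(2 - C\right)}{4 \left(1 + C + 2 l\right)} + 6 = 6 + \frac{l \left(2 - C\right)}{4 \left(1 + C + 2 l\right)}$)
$\left(15 - \frac{6}{-1}\right) o{\left(6,-2 \right)} 3 = \left(15 - \frac{6}{-1}\right) \frac{24 + 24 \left(-2\right) + 50 \cdot 6 - \left(-2\right) 6}{4 \left(1 - 2 + 2 \cdot 6\right)} 3 = \left(15 - -6\right) \frac{24 - 48 + 300 + 12}{4 \left(1 - 2 + 12\right)} 3 = \left(15 + 6\right) \frac{1}{4} \cdot \frac{1}{11} \cdot 288 \cdot 3 = 21 \cdot \frac{1}{4} \cdot \frac{1}{11} \cdot 288 \cdot 3 = 21 \cdot \frac{72}{11} \cdot 3 = 21 \cdot \frac{216}{11} = \frac{4536}{11}$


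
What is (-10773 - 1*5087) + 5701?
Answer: -10159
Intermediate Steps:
(-10773 - 1*5087) + 5701 = (-10773 - 5087) + 5701 = -15860 + 5701 = -10159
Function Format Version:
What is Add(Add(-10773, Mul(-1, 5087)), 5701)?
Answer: -10159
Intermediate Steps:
Add(Add(-10773, Mul(-1, 5087)), 5701) = Add(Add(-10773, -5087), 5701) = Add(-15860, 5701) = -10159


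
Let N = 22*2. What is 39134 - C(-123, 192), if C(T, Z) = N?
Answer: 39090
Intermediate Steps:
N = 44
C(T, Z) = 44
39134 - C(-123, 192) = 39134 - 1*44 = 39134 - 44 = 39090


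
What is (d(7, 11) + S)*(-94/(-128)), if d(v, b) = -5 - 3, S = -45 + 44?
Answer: -423/64 ≈ -6.6094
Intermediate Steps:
S = -1
d(v, b) = -8
(d(7, 11) + S)*(-94/(-128)) = (-8 - 1)*(-94/(-128)) = -(-846)*(-1)/128 = -9*47/64 = -423/64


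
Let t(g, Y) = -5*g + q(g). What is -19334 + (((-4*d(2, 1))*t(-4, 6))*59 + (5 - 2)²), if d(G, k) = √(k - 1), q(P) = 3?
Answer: -19325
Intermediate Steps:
t(g, Y) = 3 - 5*g (t(g, Y) = -5*g + 3 = 3 - 5*g)
d(G, k) = √(-1 + k)
-19334 + (((-4*d(2, 1))*t(-4, 6))*59 + (5 - 2)²) = -19334 + (((-4*√(-1 + 1))*(3 - 5*(-4)))*59 + (5 - 2)²) = -19334 + (((-4*√0)*(3 + 20))*59 + 3²) = -19334 + ((-4*0*23)*59 + 9) = -19334 + ((0*23)*59 + 9) = -19334 + (0*59 + 9) = -19334 + (0 + 9) = -19334 + 9 = -19325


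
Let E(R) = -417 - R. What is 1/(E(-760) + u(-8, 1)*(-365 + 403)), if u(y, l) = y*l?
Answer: 1/39 ≈ 0.025641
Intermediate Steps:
u(y, l) = l*y
1/(E(-760) + u(-8, 1)*(-365 + 403)) = 1/((-417 - 1*(-760)) + (1*(-8))*(-365 + 403)) = 1/((-417 + 760) - 8*38) = 1/(343 - 304) = 1/39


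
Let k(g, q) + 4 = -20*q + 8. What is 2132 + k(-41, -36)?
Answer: 2856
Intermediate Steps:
k(g, q) = 4 - 20*q (k(g, q) = -4 + (-20*q + 8) = -4 + (8 - 20*q) = 4 - 20*q)
2132 + k(-41, -36) = 2132 + (4 - 20*(-36)) = 2132 + (4 + 720) = 2132 + 724 = 2856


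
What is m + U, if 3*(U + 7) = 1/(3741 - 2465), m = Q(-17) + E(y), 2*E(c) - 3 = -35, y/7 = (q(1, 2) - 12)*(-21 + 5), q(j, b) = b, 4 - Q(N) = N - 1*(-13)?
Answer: -57419/3828 ≈ -15.000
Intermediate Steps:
Q(N) = -9 - N (Q(N) = 4 - (N - 1*(-13)) = 4 - (N + 13) = 4 - (13 + N) = 4 + (-13 - N) = -9 - N)
y = 1120 (y = 7*((2 - 12)*(-21 + 5)) = 7*(-10*(-16)) = 7*160 = 1120)
E(c) = -16 (E(c) = 3/2 + (½)*(-35) = 3/2 - 35/2 = -16)
m = -8 (m = (-9 - 1*(-17)) - 16 = (-9 + 17) - 16 = 8 - 16 = -8)
U = -26795/3828 (U = -7 + 1/(3*(3741 - 2465)) = -7 + (⅓)/1276 = -7 + (⅓)*(1/1276) = -7 + 1/3828 = -26795/3828 ≈ -6.9997)
m + U = -8 - 26795/3828 = -57419/3828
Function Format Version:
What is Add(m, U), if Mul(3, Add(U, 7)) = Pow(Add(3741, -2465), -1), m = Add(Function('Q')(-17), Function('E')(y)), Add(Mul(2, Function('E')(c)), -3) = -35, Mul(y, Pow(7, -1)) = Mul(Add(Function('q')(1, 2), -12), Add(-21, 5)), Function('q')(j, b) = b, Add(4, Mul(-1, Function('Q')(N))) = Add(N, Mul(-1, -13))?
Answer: Rational(-57419, 3828) ≈ -15.000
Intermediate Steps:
Function('Q')(N) = Add(-9, Mul(-1, N)) (Function('Q')(N) = Add(4, Mul(-1, Add(N, Mul(-1, -13)))) = Add(4, Mul(-1, Add(N, 13))) = Add(4, Mul(-1, Add(13, N))) = Add(4, Add(-13, Mul(-1, N))) = Add(-9, Mul(-1, N)))
y = 1120 (y = Mul(7, Mul(Add(2, -12), Add(-21, 5))) = Mul(7, Mul(-10, -16)) = Mul(7, 160) = 1120)
Function('E')(c) = -16 (Function('E')(c) = Add(Rational(3, 2), Mul(Rational(1, 2), -35)) = Add(Rational(3, 2), Rational(-35, 2)) = -16)
m = -8 (m = Add(Add(-9, Mul(-1, -17)), -16) = Add(Add(-9, 17), -16) = Add(8, -16) = -8)
U = Rational(-26795, 3828) (U = Add(-7, Mul(Rational(1, 3), Pow(Add(3741, -2465), -1))) = Add(-7, Mul(Rational(1, 3), Pow(1276, -1))) = Add(-7, Mul(Rational(1, 3), Rational(1, 1276))) = Add(-7, Rational(1, 3828)) = Rational(-26795, 3828) ≈ -6.9997)
Add(m, U) = Add(-8, Rational(-26795, 3828)) = Rational(-57419, 3828)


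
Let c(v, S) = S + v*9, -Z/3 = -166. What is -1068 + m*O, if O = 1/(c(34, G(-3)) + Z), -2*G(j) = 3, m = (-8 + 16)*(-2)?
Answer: -1714172/1605 ≈ -1068.0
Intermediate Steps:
m = -16 (m = 8*(-2) = -16)
Z = 498 (Z = -3*(-166) = 498)
G(j) = -3/2 (G(j) = -½*3 = -3/2)
c(v, S) = S + 9*v
O = 2/1605 (O = 1/((-3/2 + 9*34) + 498) = 1/((-3/2 + 306) + 498) = 1/(609/2 + 498) = 1/(1605/2) = 2/1605 ≈ 0.0012461)
-1068 + m*O = -1068 - 16*2/1605 = -1068 - 32/1605 = -1714172/1605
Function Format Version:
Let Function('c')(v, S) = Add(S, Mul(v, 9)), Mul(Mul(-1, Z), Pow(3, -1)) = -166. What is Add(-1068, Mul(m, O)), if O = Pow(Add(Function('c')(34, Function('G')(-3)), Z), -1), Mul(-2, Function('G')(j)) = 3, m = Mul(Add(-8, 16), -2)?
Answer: Rational(-1714172, 1605) ≈ -1068.0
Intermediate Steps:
m = -16 (m = Mul(8, -2) = -16)
Z = 498 (Z = Mul(-3, -166) = 498)
Function('G')(j) = Rational(-3, 2) (Function('G')(j) = Mul(Rational(-1, 2), 3) = Rational(-3, 2))
Function('c')(v, S) = Add(S, Mul(9, v))
O = Rational(2, 1605) (O = Pow(Add(Add(Rational(-3, 2), Mul(9, 34)), 498), -1) = Pow(Add(Add(Rational(-3, 2), 306), 498), -1) = Pow(Add(Rational(609, 2), 498), -1) = Pow(Rational(1605, 2), -1) = Rational(2, 1605) ≈ 0.0012461)
Add(-1068, Mul(m, O)) = Add(-1068, Mul(-16, Rational(2, 1605))) = Add(-1068, Rational(-32, 1605)) = Rational(-1714172, 1605)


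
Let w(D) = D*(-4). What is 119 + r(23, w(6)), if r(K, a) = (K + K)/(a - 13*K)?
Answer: 38391/323 ≈ 118.86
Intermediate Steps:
w(D) = -4*D
r(K, a) = 2*K/(a - 13*K) (r(K, a) = (2*K)/(a - 13*K) = 2*K/(a - 13*K))
119 + r(23, w(6)) = 119 + 2*23/(-4*6 - 13*23) = 119 + 2*23/(-24 - 299) = 119 + 2*23/(-323) = 119 + 2*23*(-1/323) = 119 - 46/323 = 38391/323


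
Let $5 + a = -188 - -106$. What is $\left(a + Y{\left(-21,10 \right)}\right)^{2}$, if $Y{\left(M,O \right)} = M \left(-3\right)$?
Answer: $576$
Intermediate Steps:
$Y{\left(M,O \right)} = - 3 M$
$a = -87$ ($a = -5 - 82 = -87$)
$\left(a + Y{\left(-21,10 \right)}\right)^{2} = \left(-87 - -63\right)^{2} = \left(-87 + 63\right)^{2} = \left(-24\right)^{2} = 576$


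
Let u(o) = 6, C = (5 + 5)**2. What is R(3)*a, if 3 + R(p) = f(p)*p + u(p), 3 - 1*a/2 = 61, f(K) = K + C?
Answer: -36192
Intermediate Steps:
C = 100 (C = 10**2 = 100)
f(K) = 100 + K (f(K) = K + 100 = 100 + K)
a = -116 (a = 6 - 2*61 = 6 - 122 = -116)
R(p) = 3 + p*(100 + p) (R(p) = -3 + ((100 + p)*p + 6) = -3 + (p*(100 + p) + 6) = -3 + (6 + p*(100 + p)) = 3 + p*(100 + p))
R(3)*a = (3 + 3*(100 + 3))*(-116) = (3 + 3*103)*(-116) = (3 + 309)*(-116) = 312*(-116) = -36192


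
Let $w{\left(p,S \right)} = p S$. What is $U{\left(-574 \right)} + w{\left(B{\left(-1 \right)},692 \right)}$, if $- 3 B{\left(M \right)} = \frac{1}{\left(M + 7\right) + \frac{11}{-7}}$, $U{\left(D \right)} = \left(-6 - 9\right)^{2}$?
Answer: $\frac{16081}{93} \approx 172.91$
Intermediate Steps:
$U{\left(D \right)} = 225$ ($U{\left(D \right)} = \left(-15\right)^{2} = 225$)
$B{\left(M \right)} = - \frac{1}{3 \left(\frac{38}{7} + M\right)}$ ($B{\left(M \right)} = - \frac{1}{3 \left(\left(M + 7\right) + \frac{11}{-7}\right)} = - \frac{1}{3 \left(\left(7 + M\right) + 11 \left(- \frac{1}{7}\right)\right)} = - \frac{1}{3 \left(\left(7 + M\right) - \frac{11}{7}\right)} = - \frac{1}{3 \left(\frac{38}{7} + M\right)}$)
$w{\left(p,S \right)} = S p$
$U{\left(-574 \right)} + w{\left(B{\left(-1 \right)},692 \right)} = 225 + 692 \left(- \frac{7}{114 + 21 \left(-1\right)}\right) = 225 + 692 \left(- \frac{7}{114 - 21}\right) = 225 + 692 \left(- \frac{7}{93}\right) = 225 - \frac{4844}{93} = \frac{16081}{93}$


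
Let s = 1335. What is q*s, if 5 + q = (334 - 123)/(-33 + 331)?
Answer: -1707465/298 ≈ -5729.8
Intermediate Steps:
q = -1279/298 (q = -5 + (334 - 123)/(-33 + 331) = -5 + 211/298 = -1279/298 ≈ -4.2919)
q*s = -1279/298*1335 = -1707465/298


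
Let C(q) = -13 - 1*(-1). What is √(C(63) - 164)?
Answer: 4*I*√11 ≈ 13.266*I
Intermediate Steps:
C(q) = -12 (C(q) = -13 + 1 = -12)
√(C(63) - 164) = √(-12 - 164) = √(-176) = 4*I*√11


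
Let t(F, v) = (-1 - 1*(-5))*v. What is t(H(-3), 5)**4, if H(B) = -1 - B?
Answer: 160000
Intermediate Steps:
t(F, v) = 4*v (t(F, v) = (-1 + 5)*v = 4*v)
t(H(-3), 5)**4 = (4*5)**4 = 20**4 = 160000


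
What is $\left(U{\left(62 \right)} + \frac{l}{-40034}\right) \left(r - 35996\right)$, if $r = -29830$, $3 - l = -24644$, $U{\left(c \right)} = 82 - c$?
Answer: $- \frac{25541574129}{20017} \approx -1.276 \cdot 10^{6}$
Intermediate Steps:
$l = 24647$ ($l = 3 - -24644 = 3 + 24644 = 24647$)
$\left(U{\left(62 \right)} + \frac{l}{-40034}\right) \left(r - 35996\right) = \left(\left(82 - 62\right) + \frac{24647}{-40034}\right) \left(-29830 - 35996\right) = \left(\left(82 - 62\right) + 24647 \left(- \frac{1}{40034}\right)\right) \left(-65826\right) = \left(20 - \frac{24647}{40034}\right) \left(-65826\right) = \frac{776033}{40034} \left(-65826\right) = - \frac{25541574129}{20017}$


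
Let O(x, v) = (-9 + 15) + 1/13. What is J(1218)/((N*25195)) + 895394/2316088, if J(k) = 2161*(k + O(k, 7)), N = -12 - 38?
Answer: -16245493560471/9482498538500 ≈ -1.7132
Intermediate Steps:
N = -50
O(x, v) = 79/13 (O(x, v) = 6 + 1/13 = 79/13)
J(k) = 170719/13 + 2161*k (J(k) = 2161*(k + 79/13) = 2161*(79/13 + k) = 170719/13 + 2161*k)
J(1218)/((N*25195)) + 895394/2316088 = (170719/13 + 2161*1218)/((-50*25195)) + 895394/2316088 = (170719/13 + 2632098)/(-1259750) + 895394*(1/2316088) = (34387993/13)*(-1/1259750) + 447697/1158044 = -34387993/16376750 + 447697/1158044 = -16245493560471/9482498538500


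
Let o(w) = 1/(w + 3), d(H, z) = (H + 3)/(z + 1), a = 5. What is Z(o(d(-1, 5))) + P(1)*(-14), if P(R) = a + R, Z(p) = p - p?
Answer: -84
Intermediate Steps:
d(H, z) = (3 + H)/(1 + z)
o(w) = 1/(3 + w)
Z(p) = 0
P(R) = 5 + R
Z(o(d(-1, 5))) + P(1)*(-14) = 0 + (5 + 1)*(-14) = 0 + 6*(-14) = 0 - 84 = -84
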